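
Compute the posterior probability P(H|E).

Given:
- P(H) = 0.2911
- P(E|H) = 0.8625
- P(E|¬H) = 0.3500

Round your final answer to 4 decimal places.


Bayes' theorem: P(H|E) = P(E|H) × P(H) / P(E)

Step 1: Calculate P(E) using law of total probability
P(E) = P(E|H)P(H) + P(E|¬H)P(¬H)
     = 0.8625 × 0.2911 + 0.3500 × 0.7089
     = 0.25107375 + 0.24811500
     = 0.49918875

Step 2: Apply Bayes' theorem
P(H|E) = P(E|H) × P(H) / P(E)
       = 0.25107375 / 0.49918875
       = 0.5030


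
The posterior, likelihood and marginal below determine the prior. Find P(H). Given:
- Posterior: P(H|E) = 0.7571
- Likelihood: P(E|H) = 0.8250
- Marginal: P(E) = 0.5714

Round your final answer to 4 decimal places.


From Bayes' theorem: P(H|E) = P(E|H) × P(H) / P(E)

Rearranging for P(H):
P(H) = P(H|E) × P(E) / P(E|H)
     = 0.7571 × 0.5714 / 0.8250
     = 0.43260694 / 0.8250
     = 0.5244


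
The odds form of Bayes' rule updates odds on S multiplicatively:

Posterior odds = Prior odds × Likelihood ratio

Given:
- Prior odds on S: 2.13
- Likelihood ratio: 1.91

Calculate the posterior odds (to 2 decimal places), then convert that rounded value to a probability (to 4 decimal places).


Step 1: Calculate posterior odds
Posterior odds = Prior odds × LR
               = 2.13 × 1.91
               = 4.07

Step 2: Convert to probability
P(S|E) = Posterior odds / (1 + Posterior odds)
       = 4.07 / (1 + 4.07)
       = 4.07 / 5.07
       = 0.8028

The evidence increased P(S) from 0.6805 to 0.8028.


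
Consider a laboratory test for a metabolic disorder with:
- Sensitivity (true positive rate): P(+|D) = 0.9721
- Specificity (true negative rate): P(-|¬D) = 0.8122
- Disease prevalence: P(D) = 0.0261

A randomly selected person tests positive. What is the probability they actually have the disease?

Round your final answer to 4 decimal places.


Let D = has disease, + = positive test

Given:
- P(D) = 0.0261 (prevalence)
- P(+|D) = 0.9721 (sensitivity)
- P(-|¬D) = 0.8122 (specificity)
- P(+|¬D) = 0.1878 (false positive rate = 1 - specificity)

Step 1: Find P(+)
P(+) = P(+|D)P(D) + P(+|¬D)P(¬D)
     = 0.9721 × 0.0261 + 0.1878 × 0.9739
     = 0.02537181 + 0.18289842
     = 0.20827023

Step 2: Apply Bayes' theorem for P(D|+)
P(D|+) = P(+|D)P(D) / P(+)
       = 0.02537181 / 0.20827023
       = 0.1218


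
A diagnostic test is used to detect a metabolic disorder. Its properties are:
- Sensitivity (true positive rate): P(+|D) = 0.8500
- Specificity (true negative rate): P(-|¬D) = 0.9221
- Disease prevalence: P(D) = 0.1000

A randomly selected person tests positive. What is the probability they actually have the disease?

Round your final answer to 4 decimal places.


Let D = has disease, + = positive test

Given:
- P(D) = 0.1000 (prevalence)
- P(+|D) = 0.8500 (sensitivity)
- P(-|¬D) = 0.9221 (specificity)
- P(+|¬D) = 0.0779 (false positive rate = 1 - specificity)

Step 1: Find P(+)
P(+) = P(+|D)P(D) + P(+|¬D)P(¬D)
     = 0.8500 × 0.1000 + 0.0779 × 0.9000
     = 0.08500000 + 0.07011000
     = 0.15511000

Step 2: Apply Bayes' theorem for P(D|+)
P(D|+) = P(+|D)P(D) / P(+)
       = 0.08500000 / 0.15511000
       = 0.5480


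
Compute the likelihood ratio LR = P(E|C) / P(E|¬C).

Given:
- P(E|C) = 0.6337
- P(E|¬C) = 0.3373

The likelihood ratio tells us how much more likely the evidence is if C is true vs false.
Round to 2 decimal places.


Likelihood Ratio (LR) = P(E|C) / P(E|¬C)

LR = 0.6337 / 0.3373
   = 1.88

The evidence is 1.88 times more likely if C is true than if C is false.
Because LR exceeds 1, E is evidence for C.


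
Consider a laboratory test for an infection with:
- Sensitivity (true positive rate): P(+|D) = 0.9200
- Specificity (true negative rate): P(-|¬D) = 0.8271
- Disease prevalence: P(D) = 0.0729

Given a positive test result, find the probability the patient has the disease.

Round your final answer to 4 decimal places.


Let D = has disease, + = positive test

Given:
- P(D) = 0.0729 (prevalence)
- P(+|D) = 0.9200 (sensitivity)
- P(-|¬D) = 0.8271 (specificity)
- P(+|¬D) = 0.1729 (false positive rate = 1 - specificity)

Step 1: Find P(+)
P(+) = P(+|D)P(D) + P(+|¬D)P(¬D)
     = 0.9200 × 0.0729 + 0.1729 × 0.9271
     = 0.06706800 + 0.16029559
     = 0.22736359

Step 2: Apply Bayes' theorem for P(D|+)
P(D|+) = P(+|D)P(D) / P(+)
       = 0.06706800 / 0.22736359
       = 0.2950


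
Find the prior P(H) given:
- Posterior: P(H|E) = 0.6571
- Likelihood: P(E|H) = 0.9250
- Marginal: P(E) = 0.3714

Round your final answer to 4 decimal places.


From Bayes' theorem: P(H|E) = P(E|H) × P(H) / P(E)

Rearranging for P(H):
P(H) = P(H|E) × P(E) / P(E|H)
     = 0.6571 × 0.3714 / 0.9250
     = 0.24404694 / 0.9250
     = 0.2638


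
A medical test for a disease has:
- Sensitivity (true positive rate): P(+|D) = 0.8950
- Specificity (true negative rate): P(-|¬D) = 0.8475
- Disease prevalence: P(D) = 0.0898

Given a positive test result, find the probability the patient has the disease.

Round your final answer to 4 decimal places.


Let D = has disease, + = positive test

Given:
- P(D) = 0.0898 (prevalence)
- P(+|D) = 0.8950 (sensitivity)
- P(-|¬D) = 0.8475 (specificity)
- P(+|¬D) = 0.1525 (false positive rate = 1 - specificity)

Step 1: Find P(+)
P(+) = P(+|D)P(D) + P(+|¬D)P(¬D)
     = 0.8950 × 0.0898 + 0.1525 × 0.9102
     = 0.08037100 + 0.13880550
     = 0.21917650

Step 2: Apply Bayes' theorem for P(D|+)
P(D|+) = P(+|D)P(D) / P(+)
       = 0.08037100 / 0.21917650
       = 0.3667


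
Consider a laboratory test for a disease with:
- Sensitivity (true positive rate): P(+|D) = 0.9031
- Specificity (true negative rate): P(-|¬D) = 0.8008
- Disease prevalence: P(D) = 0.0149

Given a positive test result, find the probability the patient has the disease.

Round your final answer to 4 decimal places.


Let D = has disease, + = positive test

Given:
- P(D) = 0.0149 (prevalence)
- P(+|D) = 0.9031 (sensitivity)
- P(-|¬D) = 0.8008 (specificity)
- P(+|¬D) = 0.1992 (false positive rate = 1 - specificity)

Step 1: Find P(+)
P(+) = P(+|D)P(D) + P(+|¬D)P(¬D)
     = 0.9031 × 0.0149 + 0.1992 × 0.9851
     = 0.01345619 + 0.19623192
     = 0.20968811

Step 2: Apply Bayes' theorem for P(D|+)
P(D|+) = P(+|D)P(D) / P(+)
       = 0.01345619 / 0.20968811
       = 0.0642


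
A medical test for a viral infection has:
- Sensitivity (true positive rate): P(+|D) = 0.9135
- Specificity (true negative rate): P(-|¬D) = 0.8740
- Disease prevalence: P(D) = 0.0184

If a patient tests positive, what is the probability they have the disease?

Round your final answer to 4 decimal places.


Let D = has disease, + = positive test

Given:
- P(D) = 0.0184 (prevalence)
- P(+|D) = 0.9135 (sensitivity)
- P(-|¬D) = 0.8740 (specificity)
- P(+|¬D) = 0.1260 (false positive rate = 1 - specificity)

Step 1: Find P(+)
P(+) = P(+|D)P(D) + P(+|¬D)P(¬D)
     = 0.9135 × 0.0184 + 0.1260 × 0.9816
     = 0.01680840 + 0.12368160
     = 0.14049000

Step 2: Apply Bayes' theorem for P(D|+)
P(D|+) = P(+|D)P(D) / P(+)
       = 0.01680840 / 0.14049000
       = 0.1196


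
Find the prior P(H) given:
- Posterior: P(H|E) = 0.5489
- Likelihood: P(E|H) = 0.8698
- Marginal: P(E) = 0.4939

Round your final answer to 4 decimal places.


From Bayes' theorem: P(H|E) = P(E|H) × P(H) / P(E)

Rearranging for P(H):
P(H) = P(H|E) × P(E) / P(E|H)
     = 0.5489 × 0.4939 / 0.8698
     = 0.27110171 / 0.8698
     = 0.3117


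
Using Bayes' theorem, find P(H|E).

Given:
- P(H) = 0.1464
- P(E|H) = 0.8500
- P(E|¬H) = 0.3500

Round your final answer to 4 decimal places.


Bayes' theorem: P(H|E) = P(E|H) × P(H) / P(E)

Step 1: Calculate P(E) using law of total probability
P(E) = P(E|H)P(H) + P(E|¬H)P(¬H)
     = 0.8500 × 0.1464 + 0.3500 × 0.8536
     = 0.12444000 + 0.29876000
     = 0.42320000

Step 2: Apply Bayes' theorem
P(H|E) = P(E|H) × P(H) / P(E)
       = 0.12444000 / 0.42320000
       = 0.2940


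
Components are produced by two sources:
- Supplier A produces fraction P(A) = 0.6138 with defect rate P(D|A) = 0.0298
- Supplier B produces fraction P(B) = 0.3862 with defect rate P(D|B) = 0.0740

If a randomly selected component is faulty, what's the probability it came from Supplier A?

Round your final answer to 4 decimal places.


Let A = from Supplier A, D = faulty

Given:
- P(A) = 0.6138, P(B) = 0.3862
- P(D|A) = 0.0298, P(D|B) = 0.0740

Step 1: Find P(D)
P(D) = P(D|A)P(A) + P(D|B)P(B)
     = 0.0298 × 0.6138 + 0.0740 × 0.3862
     = 0.01829124 + 0.02857880
     = 0.04687004

Step 2: Apply Bayes' theorem
P(A|D) = P(D|A)P(A) / P(D)
       = 0.01829124 / 0.04687004
       = 0.3903


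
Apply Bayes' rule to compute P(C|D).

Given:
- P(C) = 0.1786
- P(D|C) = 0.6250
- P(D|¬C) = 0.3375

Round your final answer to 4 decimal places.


Bayes' theorem: P(C|D) = P(D|C) × P(C) / P(D)

Step 1: Calculate P(D) using law of total probability
P(D) = P(D|C)P(C) + P(D|¬C)P(¬C)
     = 0.6250 × 0.1786 + 0.3375 × 0.8214
     = 0.11162500 + 0.27722250
     = 0.38884750

Step 2: Apply Bayes' theorem
P(C|D) = P(D|C) × P(C) / P(D)
       = 0.11162500 / 0.38884750
       = 0.2871


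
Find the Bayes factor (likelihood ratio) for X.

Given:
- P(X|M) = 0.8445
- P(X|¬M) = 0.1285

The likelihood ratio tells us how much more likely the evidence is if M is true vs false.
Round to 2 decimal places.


Likelihood Ratio (LR) = P(X|M) / P(X|¬M)

LR = 0.8445 / 0.1285
   = 6.57

The evidence is 6.57 times more likely if M is true than if M is false.
Because LR exceeds 1, X is evidence for M.


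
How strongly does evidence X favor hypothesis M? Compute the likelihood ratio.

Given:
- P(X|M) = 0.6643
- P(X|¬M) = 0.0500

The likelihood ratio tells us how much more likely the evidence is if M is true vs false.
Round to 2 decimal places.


Likelihood Ratio (LR) = P(X|M) / P(X|¬M)

LR = 0.6643 / 0.0500
   = 13.29

The evidence is 13.29 times more likely if M is true than if M is false.
Because LR exceeds 1, X is evidence for M.


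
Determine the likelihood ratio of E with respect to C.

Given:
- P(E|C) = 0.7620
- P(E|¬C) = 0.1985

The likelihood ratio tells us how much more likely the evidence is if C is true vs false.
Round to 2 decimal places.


Likelihood Ratio (LR) = P(E|C) / P(E|¬C)

LR = 0.7620 / 0.1985
   = 3.84

The evidence is 3.84 times more likely if C is true than if C is false.
LR > 1, so observing E raises the odds in favor of C.


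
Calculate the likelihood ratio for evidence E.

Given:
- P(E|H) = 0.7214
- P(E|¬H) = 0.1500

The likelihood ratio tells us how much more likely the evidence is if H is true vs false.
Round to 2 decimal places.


Likelihood Ratio (LR) = P(E|H) / P(E|¬H)

LR = 0.7214 / 0.1500
   = 4.81

The evidence is 4.81 times more likely if H is true than if H is false.
LR > 1, so observing E raises the odds in favor of H.


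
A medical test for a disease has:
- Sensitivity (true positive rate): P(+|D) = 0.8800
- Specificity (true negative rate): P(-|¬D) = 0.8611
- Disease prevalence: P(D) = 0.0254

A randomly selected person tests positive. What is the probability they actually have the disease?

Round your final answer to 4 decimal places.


Let D = has disease, + = positive test

Given:
- P(D) = 0.0254 (prevalence)
- P(+|D) = 0.8800 (sensitivity)
- P(-|¬D) = 0.8611 (specificity)
- P(+|¬D) = 0.1389 (false positive rate = 1 - specificity)

Step 1: Find P(+)
P(+) = P(+|D)P(D) + P(+|¬D)P(¬D)
     = 0.8800 × 0.0254 + 0.1389 × 0.9746
     = 0.02235200 + 0.13537194
     = 0.15772394

Step 2: Apply Bayes' theorem for P(D|+)
P(D|+) = P(+|D)P(D) / P(+)
       = 0.02235200 / 0.15772394
       = 0.1417


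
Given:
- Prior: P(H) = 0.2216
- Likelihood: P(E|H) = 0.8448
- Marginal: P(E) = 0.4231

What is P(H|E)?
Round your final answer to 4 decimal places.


Using Bayes' theorem:

P(H|E) = P(E|H) × P(H) / P(E)
       = 0.8448 × 0.2216 / 0.4231
       = 0.18720768 / 0.4231
       = 0.4425

The evidence strengthens our belief in H.
Prior: 0.2216 → Posterior: 0.4425


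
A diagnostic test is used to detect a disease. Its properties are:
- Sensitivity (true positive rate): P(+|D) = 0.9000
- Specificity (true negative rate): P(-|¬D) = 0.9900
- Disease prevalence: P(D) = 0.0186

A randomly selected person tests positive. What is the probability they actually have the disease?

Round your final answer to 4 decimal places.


Let D = has disease, + = positive test

Given:
- P(D) = 0.0186 (prevalence)
- P(+|D) = 0.9000 (sensitivity)
- P(-|¬D) = 0.9900 (specificity)
- P(+|¬D) = 0.0100 (false positive rate = 1 - specificity)

Step 1: Find P(+)
P(+) = P(+|D)P(D) + P(+|¬D)P(¬D)
     = 0.9000 × 0.0186 + 0.0100 × 0.9814
     = 0.01674000 + 0.00981400
     = 0.02655400

Step 2: Apply Bayes' theorem for P(D|+)
P(D|+) = P(+|D)P(D) / P(+)
       = 0.01674000 / 0.02655400
       = 0.6304


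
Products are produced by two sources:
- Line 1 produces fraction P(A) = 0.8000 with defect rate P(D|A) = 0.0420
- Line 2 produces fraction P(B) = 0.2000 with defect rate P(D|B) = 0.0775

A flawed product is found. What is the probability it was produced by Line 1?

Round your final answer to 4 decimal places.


Let A = from Line 1, D = flawed

Given:
- P(A) = 0.8000, P(B) = 0.2000
- P(D|A) = 0.0420, P(D|B) = 0.0775

Step 1: Find P(D)
P(D) = P(D|A)P(A) + P(D|B)P(B)
     = 0.0420 × 0.8000 + 0.0775 × 0.2000
     = 0.03360000 + 0.01550000
     = 0.04910000

Step 2: Apply Bayes' theorem
P(A|D) = P(D|A)P(A) / P(D)
       = 0.03360000 / 0.04910000
       = 0.6843


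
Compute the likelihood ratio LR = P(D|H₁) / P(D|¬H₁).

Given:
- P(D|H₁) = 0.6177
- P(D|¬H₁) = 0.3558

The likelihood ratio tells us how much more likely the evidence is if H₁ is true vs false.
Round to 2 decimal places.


Likelihood Ratio (LR) = P(D|H₁) / P(D|¬H₁)

LR = 0.6177 / 0.3558
   = 1.74

The evidence is 1.74 times more likely if H₁ is true than if H₁ is false.
Since LR > 1, the evidence supports H₁ over ¬H₁.


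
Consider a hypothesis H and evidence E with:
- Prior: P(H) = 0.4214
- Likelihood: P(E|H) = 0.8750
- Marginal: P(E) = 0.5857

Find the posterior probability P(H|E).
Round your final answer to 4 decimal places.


Using Bayes' theorem:

P(H|E) = P(E|H) × P(H) / P(E)
       = 0.8750 × 0.4214 / 0.5857
       = 0.36872500 / 0.5857
       = 0.6295

The evidence strengthens our belief in H.
Prior: 0.4214 → Posterior: 0.6295


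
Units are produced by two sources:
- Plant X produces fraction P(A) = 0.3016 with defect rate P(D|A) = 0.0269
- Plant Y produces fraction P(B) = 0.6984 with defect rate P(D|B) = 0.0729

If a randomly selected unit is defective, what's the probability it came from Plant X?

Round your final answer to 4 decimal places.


Let A = from Plant X, D = defective

Given:
- P(A) = 0.3016, P(B) = 0.6984
- P(D|A) = 0.0269, P(D|B) = 0.0729

Step 1: Find P(D)
P(D) = P(D|A)P(A) + P(D|B)P(B)
     = 0.0269 × 0.3016 + 0.0729 × 0.6984
     = 0.00811304 + 0.05091336
     = 0.05902640

Step 2: Apply Bayes' theorem
P(A|D) = P(D|A)P(A) / P(D)
       = 0.00811304 / 0.05902640
       = 0.1374


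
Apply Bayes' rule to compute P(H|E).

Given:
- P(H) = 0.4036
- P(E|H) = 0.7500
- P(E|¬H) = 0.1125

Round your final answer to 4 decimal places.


Bayes' theorem: P(H|E) = P(E|H) × P(H) / P(E)

Step 1: Calculate P(E) using law of total probability
P(E) = P(E|H)P(H) + P(E|¬H)P(¬H)
     = 0.7500 × 0.4036 + 0.1125 × 0.5964
     = 0.30270000 + 0.06709500
     = 0.36979500

Step 2: Apply Bayes' theorem
P(H|E) = P(E|H) × P(H) / P(E)
       = 0.30270000 / 0.36979500
       = 0.8186


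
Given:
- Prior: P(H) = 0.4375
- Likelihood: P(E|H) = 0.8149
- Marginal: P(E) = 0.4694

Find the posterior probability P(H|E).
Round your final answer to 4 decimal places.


Using Bayes' theorem:

P(H|E) = P(E|H) × P(H) / P(E)
       = 0.8149 × 0.4375 / 0.4694
       = 0.35651875 / 0.4694
       = 0.7595

The evidence strengthens our belief in H.
Prior: 0.4375 → Posterior: 0.7595


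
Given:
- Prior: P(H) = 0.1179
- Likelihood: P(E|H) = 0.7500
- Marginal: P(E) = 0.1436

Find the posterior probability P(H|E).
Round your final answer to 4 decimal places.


Using Bayes' theorem:

P(H|E) = P(E|H) × P(H) / P(E)
       = 0.7500 × 0.1179 / 0.1436
       = 0.08842500 / 0.1436
       = 0.6158

The evidence strengthens our belief in H.
Prior: 0.1179 → Posterior: 0.6158


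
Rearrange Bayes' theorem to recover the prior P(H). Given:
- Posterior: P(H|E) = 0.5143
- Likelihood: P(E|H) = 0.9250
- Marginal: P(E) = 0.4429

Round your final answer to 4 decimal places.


From Bayes' theorem: P(H|E) = P(E|H) × P(H) / P(E)

Rearranging for P(H):
P(H) = P(H|E) × P(E) / P(E|H)
     = 0.5143 × 0.4429 / 0.9250
     = 0.22778347 / 0.9250
     = 0.2463


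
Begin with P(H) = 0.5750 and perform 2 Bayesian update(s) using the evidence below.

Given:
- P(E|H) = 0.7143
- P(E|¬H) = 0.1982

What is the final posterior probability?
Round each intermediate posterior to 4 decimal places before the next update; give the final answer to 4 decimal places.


Sequential Bayesian updating:

Initial prior: P(H) = 0.5750

Update 1:
  P(E) = 0.7143 × 0.5750 + 0.1982 × 0.4250 = 0.41072250 + 0.08423500 = 0.49495750
  P(H|E) = 0.41072250 / 0.49495750 = 0.8298

Update 2:
  P(E) = 0.7143 × 0.8298 + 0.1982 × 0.1702 = 0.59272614 + 0.03373364 = 0.62645978
  P(H|E) = 0.59272614 / 0.62645978 = 0.9462

Final posterior: 0.9462


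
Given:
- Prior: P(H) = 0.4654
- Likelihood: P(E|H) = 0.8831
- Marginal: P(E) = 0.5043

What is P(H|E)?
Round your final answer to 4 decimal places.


Using Bayes' theorem:

P(H|E) = P(E|H) × P(H) / P(E)
       = 0.8831 × 0.4654 / 0.5043
       = 0.41099474 / 0.5043
       = 0.8150

The evidence strengthens our belief in H.
Prior: 0.4654 → Posterior: 0.8150


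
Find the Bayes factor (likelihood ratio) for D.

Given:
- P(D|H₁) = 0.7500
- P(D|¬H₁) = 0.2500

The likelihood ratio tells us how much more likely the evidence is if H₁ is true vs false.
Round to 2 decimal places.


Likelihood Ratio (LR) = P(D|H₁) / P(D|¬H₁)

LR = 0.7500 / 0.2500
   = 3.00

The evidence is 3.00 times more likely if H₁ is true than if H₁ is false.
Because LR exceeds 1, D is evidence for H₁.


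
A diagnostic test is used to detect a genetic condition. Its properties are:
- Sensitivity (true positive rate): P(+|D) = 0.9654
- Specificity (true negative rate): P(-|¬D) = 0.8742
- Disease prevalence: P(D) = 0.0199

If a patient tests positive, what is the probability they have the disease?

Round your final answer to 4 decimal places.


Let D = has disease, + = positive test

Given:
- P(D) = 0.0199 (prevalence)
- P(+|D) = 0.9654 (sensitivity)
- P(-|¬D) = 0.8742 (specificity)
- P(+|¬D) = 0.1258 (false positive rate = 1 - specificity)

Step 1: Find P(+)
P(+) = P(+|D)P(D) + P(+|¬D)P(¬D)
     = 0.9654 × 0.0199 + 0.1258 × 0.9801
     = 0.01921146 + 0.12329658
     = 0.14250804

Step 2: Apply Bayes' theorem for P(D|+)
P(D|+) = P(+|D)P(D) / P(+)
       = 0.01921146 / 0.14250804
       = 0.1348


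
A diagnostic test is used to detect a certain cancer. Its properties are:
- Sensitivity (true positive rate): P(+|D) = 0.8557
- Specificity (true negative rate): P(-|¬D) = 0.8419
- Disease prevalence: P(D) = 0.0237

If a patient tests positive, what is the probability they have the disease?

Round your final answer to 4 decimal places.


Let D = has disease, + = positive test

Given:
- P(D) = 0.0237 (prevalence)
- P(+|D) = 0.8557 (sensitivity)
- P(-|¬D) = 0.8419 (specificity)
- P(+|¬D) = 0.1581 (false positive rate = 1 - specificity)

Step 1: Find P(+)
P(+) = P(+|D)P(D) + P(+|¬D)P(¬D)
     = 0.8557 × 0.0237 + 0.1581 × 0.9763
     = 0.02028009 + 0.15435303
     = 0.17463312

Step 2: Apply Bayes' theorem for P(D|+)
P(D|+) = P(+|D)P(D) / P(+)
       = 0.02028009 / 0.17463312
       = 0.1161


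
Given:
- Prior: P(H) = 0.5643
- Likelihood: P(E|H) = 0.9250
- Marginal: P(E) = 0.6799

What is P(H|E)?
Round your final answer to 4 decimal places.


Using Bayes' theorem:

P(H|E) = P(E|H) × P(H) / P(E)
       = 0.9250 × 0.5643 / 0.6799
       = 0.52197750 / 0.6799
       = 0.7677

The evidence strengthens our belief in H.
Prior: 0.5643 → Posterior: 0.7677


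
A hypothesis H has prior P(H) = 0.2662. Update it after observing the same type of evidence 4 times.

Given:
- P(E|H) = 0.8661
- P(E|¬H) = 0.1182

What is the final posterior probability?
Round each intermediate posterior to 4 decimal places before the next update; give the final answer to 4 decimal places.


Sequential Bayesian updating:

Initial prior: P(H) = 0.2662

Update 1:
  P(E) = 0.8661 × 0.2662 + 0.1182 × 0.7338 = 0.23055582 + 0.08673516 = 0.31729098
  P(H|E) = 0.23055582 / 0.31729098 = 0.7266

Update 2:
  P(E) = 0.8661 × 0.7266 + 0.1182 × 0.2734 = 0.62930826 + 0.03231588 = 0.66162414
  P(H|E) = 0.62930826 / 0.66162414 = 0.9512

Update 3:
  P(E) = 0.8661 × 0.9512 + 0.1182 × 0.0488 = 0.82383432 + 0.00576816 = 0.82960248
  P(H|E) = 0.82383432 / 0.82960248 = 0.9930

Update 4:
  P(E) = 0.8661 × 0.9930 + 0.1182 × 0.0070 = 0.86003730 + 0.00082740 = 0.86086470
  P(H|E) = 0.86003730 / 0.86086470 = 0.9990

Final posterior: 0.9990


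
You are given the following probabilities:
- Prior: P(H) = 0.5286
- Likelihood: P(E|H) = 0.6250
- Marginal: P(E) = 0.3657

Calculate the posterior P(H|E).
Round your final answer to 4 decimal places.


Using Bayes' theorem:

P(H|E) = P(E|H) × P(H) / P(E)
       = 0.6250 × 0.5286 / 0.3657
       = 0.33037500 / 0.3657
       = 0.9034

The evidence strengthens our belief in H.
Prior: 0.5286 → Posterior: 0.9034


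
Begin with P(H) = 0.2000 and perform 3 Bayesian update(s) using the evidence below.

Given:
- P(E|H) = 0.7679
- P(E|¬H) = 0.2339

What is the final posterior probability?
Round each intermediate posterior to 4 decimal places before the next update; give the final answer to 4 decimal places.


Sequential Bayesian updating:

Initial prior: P(H) = 0.2000

Update 1:
  P(E) = 0.7679 × 0.2000 + 0.2339 × 0.8000 = 0.15358000 + 0.18712000 = 0.34070000
  P(H|E) = 0.15358000 / 0.34070000 = 0.4508

Update 2:
  P(E) = 0.7679 × 0.4508 + 0.2339 × 0.5492 = 0.34616932 + 0.12845788 = 0.47462720
  P(H|E) = 0.34616932 / 0.47462720 = 0.7293

Update 3:
  P(E) = 0.7679 × 0.7293 + 0.2339 × 0.2707 = 0.56002947 + 0.06331673 = 0.62334620
  P(H|E) = 0.56002947 / 0.62334620 = 0.8984

Final posterior: 0.8984


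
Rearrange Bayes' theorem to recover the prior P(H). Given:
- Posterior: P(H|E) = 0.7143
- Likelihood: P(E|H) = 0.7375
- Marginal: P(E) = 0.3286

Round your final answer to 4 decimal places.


From Bayes' theorem: P(H|E) = P(E|H) × P(H) / P(E)

Rearranging for P(H):
P(H) = P(H|E) × P(E) / P(E|H)
     = 0.7143 × 0.3286 / 0.7375
     = 0.23471898 / 0.7375
     = 0.3183


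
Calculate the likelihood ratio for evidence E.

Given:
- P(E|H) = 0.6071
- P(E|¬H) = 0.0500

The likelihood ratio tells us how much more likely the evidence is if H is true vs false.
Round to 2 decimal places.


Likelihood Ratio (LR) = P(E|H) / P(E|¬H)

LR = 0.6071 / 0.0500
   = 12.14

The evidence is 12.14 times more likely if H is true than if H is false.
Because LR exceeds 1, E is evidence for H.


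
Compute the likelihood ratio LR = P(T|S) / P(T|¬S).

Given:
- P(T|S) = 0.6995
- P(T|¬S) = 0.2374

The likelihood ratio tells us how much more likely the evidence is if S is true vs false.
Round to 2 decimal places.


Likelihood Ratio (LR) = P(T|S) / P(T|¬S)

LR = 0.6995 / 0.2374
   = 2.95

The evidence is 2.95 times more likely if S is true than if S is false.
LR > 1, so observing T raises the odds in favor of S.


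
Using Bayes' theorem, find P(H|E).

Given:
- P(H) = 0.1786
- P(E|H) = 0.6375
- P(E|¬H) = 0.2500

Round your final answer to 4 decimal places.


Bayes' theorem: P(H|E) = P(E|H) × P(H) / P(E)

Step 1: Calculate P(E) using law of total probability
P(E) = P(E|H)P(H) + P(E|¬H)P(¬H)
     = 0.6375 × 0.1786 + 0.2500 × 0.8214
     = 0.11385750 + 0.20535000
     = 0.31920750

Step 2: Apply Bayes' theorem
P(H|E) = P(E|H) × P(H) / P(E)
       = 0.11385750 / 0.31920750
       = 0.3567


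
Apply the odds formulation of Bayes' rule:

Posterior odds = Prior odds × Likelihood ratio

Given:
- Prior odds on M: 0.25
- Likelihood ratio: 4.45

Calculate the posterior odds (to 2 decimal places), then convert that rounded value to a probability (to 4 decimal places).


Step 1: Calculate posterior odds
Posterior odds = Prior odds × LR
               = 0.25 × 4.45
               = 1.11

Step 2: Convert to probability
P(M|E) = Posterior odds / (1 + Posterior odds)
       = 1.11 / (1 + 1.11)
       = 1.11 / 2.11
       = 0.5261

The evidence increased P(M) from 0.2000 to 0.5261.


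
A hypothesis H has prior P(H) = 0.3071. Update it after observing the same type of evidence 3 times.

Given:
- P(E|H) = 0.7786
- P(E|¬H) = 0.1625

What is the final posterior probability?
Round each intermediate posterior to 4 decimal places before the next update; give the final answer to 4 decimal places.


Sequential Bayesian updating:

Initial prior: P(H) = 0.3071

Update 1:
  P(E) = 0.7786 × 0.3071 + 0.1625 × 0.6929 = 0.23910806 + 0.11259625 = 0.35170431
  P(H|E) = 0.23910806 / 0.35170431 = 0.6799

Update 2:
  P(E) = 0.7786 × 0.6799 + 0.1625 × 0.3201 = 0.52937014 + 0.05201625 = 0.58138639
  P(H|E) = 0.52937014 / 0.58138639 = 0.9105

Update 3:
  P(E) = 0.7786 × 0.9105 + 0.1625 × 0.0895 = 0.70891530 + 0.01454375 = 0.72345905
  P(H|E) = 0.70891530 / 0.72345905 = 0.9799

Final posterior: 0.9799


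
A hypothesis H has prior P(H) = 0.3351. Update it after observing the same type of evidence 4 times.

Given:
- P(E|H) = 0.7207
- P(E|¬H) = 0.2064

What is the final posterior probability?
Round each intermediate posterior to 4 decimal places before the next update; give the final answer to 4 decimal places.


Sequential Bayesian updating:

Initial prior: P(H) = 0.3351

Update 1:
  P(E) = 0.7207 × 0.3351 + 0.2064 × 0.6649 = 0.24150657 + 0.13723536 = 0.37874193
  P(H|E) = 0.24150657 / 0.37874193 = 0.6377

Update 2:
  P(E) = 0.7207 × 0.6377 + 0.2064 × 0.3623 = 0.45959039 + 0.07477872 = 0.53436911
  P(H|E) = 0.45959039 / 0.53436911 = 0.8601

Update 3:
  P(E) = 0.7207 × 0.8601 + 0.2064 × 0.1399 = 0.61987407 + 0.02887536 = 0.64874943
  P(H|E) = 0.61987407 / 0.64874943 = 0.9555

Update 4:
  P(E) = 0.7207 × 0.9555 + 0.2064 × 0.0445 = 0.68862885 + 0.00918480 = 0.69781365
  P(H|E) = 0.68862885 / 0.69781365 = 0.9868

Final posterior: 0.9868


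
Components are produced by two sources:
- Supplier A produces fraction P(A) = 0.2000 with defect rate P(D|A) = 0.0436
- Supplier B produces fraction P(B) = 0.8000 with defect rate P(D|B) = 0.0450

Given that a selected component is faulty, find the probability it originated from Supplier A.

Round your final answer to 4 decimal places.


Let A = from Supplier A, D = faulty

Given:
- P(A) = 0.2000, P(B) = 0.8000
- P(D|A) = 0.0436, P(D|B) = 0.0450

Step 1: Find P(D)
P(D) = P(D|A)P(A) + P(D|B)P(B)
     = 0.0436 × 0.2000 + 0.0450 × 0.8000
     = 0.00872000 + 0.03600000
     = 0.04472000

Step 2: Apply Bayes' theorem
P(A|D) = P(D|A)P(A) / P(D)
       = 0.00872000 / 0.04472000
       = 0.1950


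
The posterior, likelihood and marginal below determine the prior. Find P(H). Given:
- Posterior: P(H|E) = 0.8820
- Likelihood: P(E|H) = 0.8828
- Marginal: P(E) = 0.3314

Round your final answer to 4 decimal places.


From Bayes' theorem: P(H|E) = P(E|H) × P(H) / P(E)

Rearranging for P(H):
P(H) = P(H|E) × P(E) / P(E|H)
     = 0.8820 × 0.3314 / 0.8828
     = 0.29229480 / 0.8828
     = 0.3311


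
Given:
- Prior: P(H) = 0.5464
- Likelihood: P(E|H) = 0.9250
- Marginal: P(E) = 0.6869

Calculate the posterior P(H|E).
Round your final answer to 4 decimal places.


Using Bayes' theorem:

P(H|E) = P(E|H) × P(H) / P(E)
       = 0.9250 × 0.5464 / 0.6869
       = 0.50542000 / 0.6869
       = 0.7358

The evidence strengthens our belief in H.
Prior: 0.5464 → Posterior: 0.7358


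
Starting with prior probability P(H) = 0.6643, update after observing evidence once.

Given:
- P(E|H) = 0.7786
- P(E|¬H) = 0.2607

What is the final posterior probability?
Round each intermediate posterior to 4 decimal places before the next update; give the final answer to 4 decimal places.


Sequential Bayesian updating:

Initial prior: P(H) = 0.6643

Update 1:
  P(E) = 0.7786 × 0.6643 + 0.2607 × 0.3357 = 0.51722398 + 0.08751699 = 0.60474097
  P(H|E) = 0.51722398 / 0.60474097 = 0.8553

Final posterior: 0.8553


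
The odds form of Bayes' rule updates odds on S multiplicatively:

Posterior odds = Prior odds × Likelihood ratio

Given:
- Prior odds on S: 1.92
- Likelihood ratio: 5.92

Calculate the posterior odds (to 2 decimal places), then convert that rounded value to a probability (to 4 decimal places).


Step 1: Calculate posterior odds
Posterior odds = Prior odds × LR
               = 1.92 × 5.92
               = 11.37

Step 2: Convert to probability
P(S|E) = Posterior odds / (1 + Posterior odds)
       = 11.37 / (1 + 11.37)
       = 11.37 / 12.37
       = 0.9192

The evidence increased P(S) from 0.6575 to 0.9192.


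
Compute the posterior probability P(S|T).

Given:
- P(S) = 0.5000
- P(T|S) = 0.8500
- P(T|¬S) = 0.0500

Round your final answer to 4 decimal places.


Bayes' theorem: P(S|T) = P(T|S) × P(S) / P(T)

Step 1: Calculate P(T) using law of total probability
P(T) = P(T|S)P(S) + P(T|¬S)P(¬S)
     = 0.8500 × 0.5000 + 0.0500 × 0.5000
     = 0.42500000 + 0.02500000
     = 0.45000000

Step 2: Apply Bayes' theorem
P(S|T) = P(T|S) × P(S) / P(T)
       = 0.42500000 / 0.45000000
       = 0.9444


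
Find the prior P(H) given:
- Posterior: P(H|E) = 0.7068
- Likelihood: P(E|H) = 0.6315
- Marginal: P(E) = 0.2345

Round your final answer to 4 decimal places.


From Bayes' theorem: P(H|E) = P(E|H) × P(H) / P(E)

Rearranging for P(H):
P(H) = P(H|E) × P(E) / P(E|H)
     = 0.7068 × 0.2345 / 0.6315
     = 0.16574460 / 0.6315
     = 0.2625


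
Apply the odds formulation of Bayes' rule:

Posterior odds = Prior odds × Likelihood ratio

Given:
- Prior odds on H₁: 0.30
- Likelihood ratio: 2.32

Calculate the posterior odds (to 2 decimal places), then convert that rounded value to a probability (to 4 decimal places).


Step 1: Calculate posterior odds
Posterior odds = Prior odds × LR
               = 0.30 × 2.32
               = 0.70

Step 2: Convert to probability
P(H₁|E) = Posterior odds / (1 + Posterior odds)
       = 0.70 / (1 + 0.70)
       = 0.70 / 1.70
       = 0.4118

The evidence increased P(H₁) from 0.2308 to 0.4118.


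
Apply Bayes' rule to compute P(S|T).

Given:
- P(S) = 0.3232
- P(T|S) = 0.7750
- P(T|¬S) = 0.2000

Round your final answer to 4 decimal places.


Bayes' theorem: P(S|T) = P(T|S) × P(S) / P(T)

Step 1: Calculate P(T) using law of total probability
P(T) = P(T|S)P(S) + P(T|¬S)P(¬S)
     = 0.7750 × 0.3232 + 0.2000 × 0.6768
     = 0.25048000 + 0.13536000
     = 0.38584000

Step 2: Apply Bayes' theorem
P(S|T) = P(T|S) × P(S) / P(T)
       = 0.25048000 / 0.38584000
       = 0.6492


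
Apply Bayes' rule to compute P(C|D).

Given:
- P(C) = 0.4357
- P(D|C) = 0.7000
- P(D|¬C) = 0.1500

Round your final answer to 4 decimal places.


Bayes' theorem: P(C|D) = P(D|C) × P(C) / P(D)

Step 1: Calculate P(D) using law of total probability
P(D) = P(D|C)P(C) + P(D|¬C)P(¬C)
     = 0.7000 × 0.4357 + 0.1500 × 0.5643
     = 0.30499000 + 0.08464500
     = 0.38963500

Step 2: Apply Bayes' theorem
P(C|D) = P(D|C) × P(C) / P(D)
       = 0.30499000 / 0.38963500
       = 0.7828


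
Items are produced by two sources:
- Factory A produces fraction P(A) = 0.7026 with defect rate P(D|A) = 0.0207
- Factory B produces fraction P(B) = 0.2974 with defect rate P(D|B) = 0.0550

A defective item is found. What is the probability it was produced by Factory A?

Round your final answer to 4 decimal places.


Let A = from Factory A, D = defective

Given:
- P(A) = 0.7026, P(B) = 0.2974
- P(D|A) = 0.0207, P(D|B) = 0.0550

Step 1: Find P(D)
P(D) = P(D|A)P(A) + P(D|B)P(B)
     = 0.0207 × 0.7026 + 0.0550 × 0.2974
     = 0.01454382 + 0.01635700
     = 0.03090082

Step 2: Apply Bayes' theorem
P(A|D) = P(D|A)P(A) / P(D)
       = 0.01454382 / 0.03090082
       = 0.4707


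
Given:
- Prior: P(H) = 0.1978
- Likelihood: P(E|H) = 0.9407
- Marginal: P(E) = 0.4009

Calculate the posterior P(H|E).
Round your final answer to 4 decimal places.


Using Bayes' theorem:

P(H|E) = P(E|H) × P(H) / P(E)
       = 0.9407 × 0.1978 / 0.4009
       = 0.18607046 / 0.4009
       = 0.4641

The evidence strengthens our belief in H.
Prior: 0.1978 → Posterior: 0.4641


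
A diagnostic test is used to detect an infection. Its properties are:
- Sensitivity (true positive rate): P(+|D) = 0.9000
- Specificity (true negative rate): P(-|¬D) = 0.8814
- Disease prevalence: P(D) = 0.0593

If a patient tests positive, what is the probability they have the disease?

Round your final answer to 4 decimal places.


Let D = has disease, + = positive test

Given:
- P(D) = 0.0593 (prevalence)
- P(+|D) = 0.9000 (sensitivity)
- P(-|¬D) = 0.8814 (specificity)
- P(+|¬D) = 0.1186 (false positive rate = 1 - specificity)

Step 1: Find P(+)
P(+) = P(+|D)P(D) + P(+|¬D)P(¬D)
     = 0.9000 × 0.0593 + 0.1186 × 0.9407
     = 0.05337000 + 0.11156702
     = 0.16493702

Step 2: Apply Bayes' theorem for P(D|+)
P(D|+) = P(+|D)P(D) / P(+)
       = 0.05337000 / 0.16493702
       = 0.3236


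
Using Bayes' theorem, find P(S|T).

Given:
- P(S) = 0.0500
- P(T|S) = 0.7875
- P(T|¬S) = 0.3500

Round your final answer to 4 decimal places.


Bayes' theorem: P(S|T) = P(T|S) × P(S) / P(T)

Step 1: Calculate P(T) using law of total probability
P(T) = P(T|S)P(S) + P(T|¬S)P(¬S)
     = 0.7875 × 0.0500 + 0.3500 × 0.9500
     = 0.03937500 + 0.33250000
     = 0.37187500

Step 2: Apply Bayes' theorem
P(S|T) = P(T|S) × P(S) / P(T)
       = 0.03937500 / 0.37187500
       = 0.1059


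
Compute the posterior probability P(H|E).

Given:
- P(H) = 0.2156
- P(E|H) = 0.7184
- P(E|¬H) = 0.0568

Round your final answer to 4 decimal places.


Bayes' theorem: P(H|E) = P(E|H) × P(H) / P(E)

Step 1: Calculate P(E) using law of total probability
P(E) = P(E|H)P(H) + P(E|¬H)P(¬H)
     = 0.7184 × 0.2156 + 0.0568 × 0.7844
     = 0.15488704 + 0.04455392
     = 0.19944096

Step 2: Apply Bayes' theorem
P(H|E) = P(E|H) × P(H) / P(E)
       = 0.15488704 / 0.19944096
       = 0.7766


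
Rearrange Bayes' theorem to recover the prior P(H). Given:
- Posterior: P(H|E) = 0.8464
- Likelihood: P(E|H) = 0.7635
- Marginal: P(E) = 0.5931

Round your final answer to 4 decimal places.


From Bayes' theorem: P(H|E) = P(E|H) × P(H) / P(E)

Rearranging for P(H):
P(H) = P(H|E) × P(E) / P(E|H)
     = 0.8464 × 0.5931 / 0.7635
     = 0.50199984 / 0.7635
     = 0.6575


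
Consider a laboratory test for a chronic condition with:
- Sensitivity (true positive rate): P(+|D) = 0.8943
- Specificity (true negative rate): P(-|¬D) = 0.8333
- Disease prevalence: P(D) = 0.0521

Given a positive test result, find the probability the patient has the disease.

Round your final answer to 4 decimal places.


Let D = has disease, + = positive test

Given:
- P(D) = 0.0521 (prevalence)
- P(+|D) = 0.8943 (sensitivity)
- P(-|¬D) = 0.8333 (specificity)
- P(+|¬D) = 0.1667 (false positive rate = 1 - specificity)

Step 1: Find P(+)
P(+) = P(+|D)P(D) + P(+|¬D)P(¬D)
     = 0.8943 × 0.0521 + 0.1667 × 0.9479
     = 0.04659303 + 0.15801493
     = 0.20460796

Step 2: Apply Bayes' theorem for P(D|+)
P(D|+) = P(+|D)P(D) / P(+)
       = 0.04659303 / 0.20460796
       = 0.2277


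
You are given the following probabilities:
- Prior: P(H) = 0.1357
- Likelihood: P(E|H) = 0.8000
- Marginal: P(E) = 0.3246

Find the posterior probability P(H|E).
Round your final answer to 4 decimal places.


Using Bayes' theorem:

P(H|E) = P(E|H) × P(H) / P(E)
       = 0.8000 × 0.1357 / 0.3246
       = 0.10856000 / 0.3246
       = 0.3344

The evidence strengthens our belief in H.
Prior: 0.1357 → Posterior: 0.3344


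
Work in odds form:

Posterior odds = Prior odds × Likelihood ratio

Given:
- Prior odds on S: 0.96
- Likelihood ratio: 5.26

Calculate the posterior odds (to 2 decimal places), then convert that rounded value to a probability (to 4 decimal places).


Step 1: Calculate posterior odds
Posterior odds = Prior odds × LR
               = 0.96 × 5.26
               = 5.05

Step 2: Convert to probability
P(S|E) = Posterior odds / (1 + Posterior odds)
       = 5.05 / (1 + 5.05)
       = 5.05 / 6.05
       = 0.8347

The evidence increased P(S) from 0.4898 to 0.8347.


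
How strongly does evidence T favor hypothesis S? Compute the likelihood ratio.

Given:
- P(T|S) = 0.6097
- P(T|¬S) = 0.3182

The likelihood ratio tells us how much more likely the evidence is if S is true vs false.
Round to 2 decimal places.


Likelihood Ratio (LR) = P(T|S) / P(T|¬S)

LR = 0.6097 / 0.3182
   = 1.92

The evidence is 1.92 times more likely if S is true than if S is false.
LR > 1, so observing T raises the odds in favor of S.


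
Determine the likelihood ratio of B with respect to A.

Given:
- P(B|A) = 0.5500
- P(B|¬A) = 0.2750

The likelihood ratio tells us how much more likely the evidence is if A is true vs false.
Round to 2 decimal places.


Likelihood Ratio (LR) = P(B|A) / P(B|¬A)

LR = 0.5500 / 0.2750
   = 2.00

The evidence is 2.00 times more likely if A is true than if A is false.
Because LR exceeds 1, B is evidence for A.


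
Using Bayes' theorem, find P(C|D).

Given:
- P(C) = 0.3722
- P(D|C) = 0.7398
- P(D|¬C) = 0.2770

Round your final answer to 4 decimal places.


Bayes' theorem: P(C|D) = P(D|C) × P(C) / P(D)

Step 1: Calculate P(D) using law of total probability
P(D) = P(D|C)P(C) + P(D|¬C)P(¬C)
     = 0.7398 × 0.3722 + 0.2770 × 0.6278
     = 0.27535356 + 0.17390060
     = 0.44925416

Step 2: Apply Bayes' theorem
P(C|D) = P(D|C) × P(C) / P(D)
       = 0.27535356 / 0.44925416
       = 0.6129


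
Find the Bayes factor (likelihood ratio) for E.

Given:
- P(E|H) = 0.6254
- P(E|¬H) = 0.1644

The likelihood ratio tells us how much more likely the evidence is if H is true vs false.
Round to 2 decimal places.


Likelihood Ratio (LR) = P(E|H) / P(E|¬H)

LR = 0.6254 / 0.1644
   = 3.80

The evidence is 3.80 times more likely if H is true than if H is false.
Because LR exceeds 1, E is evidence for H.


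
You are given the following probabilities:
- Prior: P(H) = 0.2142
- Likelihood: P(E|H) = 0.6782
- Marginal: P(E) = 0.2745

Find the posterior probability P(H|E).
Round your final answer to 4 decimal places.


Using Bayes' theorem:

P(H|E) = P(E|H) × P(H) / P(E)
       = 0.6782 × 0.2142 / 0.2745
       = 0.14527044 / 0.2745
       = 0.5292

The evidence strengthens our belief in H.
Prior: 0.2142 → Posterior: 0.5292


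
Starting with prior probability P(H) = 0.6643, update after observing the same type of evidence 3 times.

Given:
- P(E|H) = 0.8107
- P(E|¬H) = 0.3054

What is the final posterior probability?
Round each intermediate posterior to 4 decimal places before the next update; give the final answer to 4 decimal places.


Sequential Bayesian updating:

Initial prior: P(H) = 0.6643

Update 1:
  P(E) = 0.8107 × 0.6643 + 0.3054 × 0.3357 = 0.53854801 + 0.10252278 = 0.64107079
  P(H|E) = 0.53854801 / 0.64107079 = 0.8401

Update 2:
  P(E) = 0.8107 × 0.8401 + 0.3054 × 0.1599 = 0.68106907 + 0.04883346 = 0.72990253
  P(H|E) = 0.68106907 / 0.72990253 = 0.9331

Update 3:
  P(E) = 0.8107 × 0.9331 + 0.3054 × 0.0669 = 0.75646417 + 0.02043126 = 0.77689543
  P(H|E) = 0.75646417 / 0.77689543 = 0.9737

Final posterior: 0.9737


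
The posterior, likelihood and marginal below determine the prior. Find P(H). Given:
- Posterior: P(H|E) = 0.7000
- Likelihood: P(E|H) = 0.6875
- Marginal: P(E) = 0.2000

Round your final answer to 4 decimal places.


From Bayes' theorem: P(H|E) = P(E|H) × P(H) / P(E)

Rearranging for P(H):
P(H) = P(H|E) × P(E) / P(E|H)
     = 0.7000 × 0.2000 / 0.6875
     = 0.14000000 / 0.6875
     = 0.2036


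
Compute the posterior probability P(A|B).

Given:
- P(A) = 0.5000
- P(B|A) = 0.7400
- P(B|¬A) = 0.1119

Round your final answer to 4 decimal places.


Bayes' theorem: P(A|B) = P(B|A) × P(A) / P(B)

Step 1: Calculate P(B) using law of total probability
P(B) = P(B|A)P(A) + P(B|¬A)P(¬A)
     = 0.7400 × 0.5000 + 0.1119 × 0.5000
     = 0.37000000 + 0.05595000
     = 0.42595000

Step 2: Apply Bayes' theorem
P(A|B) = P(B|A) × P(A) / P(B)
       = 0.37000000 / 0.42595000
       = 0.8686
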